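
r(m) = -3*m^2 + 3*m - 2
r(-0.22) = -2.81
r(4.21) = -42.54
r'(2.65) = -12.90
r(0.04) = -1.88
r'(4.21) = -22.26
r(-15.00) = -722.00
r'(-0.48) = 5.88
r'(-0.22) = 4.32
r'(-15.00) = 93.00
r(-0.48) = -4.13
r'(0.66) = -0.96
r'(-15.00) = 93.00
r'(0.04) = 2.76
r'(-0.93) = 8.58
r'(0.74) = -1.44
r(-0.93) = -7.38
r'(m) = 3 - 6*m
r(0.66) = -1.33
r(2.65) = -15.12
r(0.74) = -1.42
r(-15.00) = -722.00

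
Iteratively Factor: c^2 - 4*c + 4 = (c - 2)*(c - 2)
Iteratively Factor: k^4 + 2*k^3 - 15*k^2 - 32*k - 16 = (k + 1)*(k^3 + k^2 - 16*k - 16) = (k + 1)^2*(k^2 - 16) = (k - 4)*(k + 1)^2*(k + 4)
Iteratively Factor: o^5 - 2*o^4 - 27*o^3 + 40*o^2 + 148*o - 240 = (o - 2)*(o^4 - 27*o^2 - 14*o + 120) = (o - 5)*(o - 2)*(o^3 + 5*o^2 - 2*o - 24) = (o - 5)*(o - 2)*(o + 3)*(o^2 + 2*o - 8) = (o - 5)*(o - 2)*(o + 3)*(o + 4)*(o - 2)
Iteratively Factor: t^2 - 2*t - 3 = (t - 3)*(t + 1)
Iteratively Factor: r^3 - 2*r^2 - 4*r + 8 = (r - 2)*(r^2 - 4) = (r - 2)*(r + 2)*(r - 2)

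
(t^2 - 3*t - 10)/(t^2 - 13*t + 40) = (t + 2)/(t - 8)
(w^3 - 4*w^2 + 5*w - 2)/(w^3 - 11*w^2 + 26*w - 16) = (w - 1)/(w - 8)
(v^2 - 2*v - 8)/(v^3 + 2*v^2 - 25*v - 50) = (v - 4)/(v^2 - 25)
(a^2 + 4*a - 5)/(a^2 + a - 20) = (a - 1)/(a - 4)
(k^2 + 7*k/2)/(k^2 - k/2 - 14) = k/(k - 4)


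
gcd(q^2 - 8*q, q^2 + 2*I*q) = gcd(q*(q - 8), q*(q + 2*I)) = q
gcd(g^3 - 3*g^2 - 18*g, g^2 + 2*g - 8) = 1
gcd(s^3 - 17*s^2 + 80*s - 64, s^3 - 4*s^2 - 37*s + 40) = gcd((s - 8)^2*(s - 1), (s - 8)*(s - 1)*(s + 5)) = s^2 - 9*s + 8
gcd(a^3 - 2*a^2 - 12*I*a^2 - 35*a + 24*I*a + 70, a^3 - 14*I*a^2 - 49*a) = a - 7*I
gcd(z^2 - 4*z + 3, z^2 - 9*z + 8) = z - 1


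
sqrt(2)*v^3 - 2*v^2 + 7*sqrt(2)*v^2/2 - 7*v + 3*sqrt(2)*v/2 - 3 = (v + 3)*(v - sqrt(2))*(sqrt(2)*v + sqrt(2)/2)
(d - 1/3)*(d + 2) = d^2 + 5*d/3 - 2/3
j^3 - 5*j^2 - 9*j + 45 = (j - 5)*(j - 3)*(j + 3)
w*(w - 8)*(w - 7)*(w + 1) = w^4 - 14*w^3 + 41*w^2 + 56*w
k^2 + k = k*(k + 1)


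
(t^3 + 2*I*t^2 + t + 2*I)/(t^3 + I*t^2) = 1 + I/t + 2/t^2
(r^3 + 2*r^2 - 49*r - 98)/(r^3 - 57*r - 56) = (r^2 - 5*r - 14)/(r^2 - 7*r - 8)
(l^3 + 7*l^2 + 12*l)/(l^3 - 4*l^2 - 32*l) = (l + 3)/(l - 8)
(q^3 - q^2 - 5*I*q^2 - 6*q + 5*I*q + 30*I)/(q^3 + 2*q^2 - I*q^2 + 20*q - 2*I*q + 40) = (q - 3)/(q + 4*I)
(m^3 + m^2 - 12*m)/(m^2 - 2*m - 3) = m*(m + 4)/(m + 1)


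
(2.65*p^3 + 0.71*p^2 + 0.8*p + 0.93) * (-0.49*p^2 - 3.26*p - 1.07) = -1.2985*p^5 - 8.9869*p^4 - 5.5421*p^3 - 3.8234*p^2 - 3.8878*p - 0.9951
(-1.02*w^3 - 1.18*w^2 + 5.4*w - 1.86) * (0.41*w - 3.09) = -0.4182*w^4 + 2.668*w^3 + 5.8602*w^2 - 17.4486*w + 5.7474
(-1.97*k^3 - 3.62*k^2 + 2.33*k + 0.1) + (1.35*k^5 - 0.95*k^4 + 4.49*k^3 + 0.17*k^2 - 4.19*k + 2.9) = 1.35*k^5 - 0.95*k^4 + 2.52*k^3 - 3.45*k^2 - 1.86*k + 3.0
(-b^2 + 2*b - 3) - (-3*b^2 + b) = 2*b^2 + b - 3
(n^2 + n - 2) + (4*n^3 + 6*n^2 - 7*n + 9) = 4*n^3 + 7*n^2 - 6*n + 7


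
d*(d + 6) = d^2 + 6*d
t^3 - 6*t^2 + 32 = (t - 4)^2*(t + 2)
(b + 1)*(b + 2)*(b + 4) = b^3 + 7*b^2 + 14*b + 8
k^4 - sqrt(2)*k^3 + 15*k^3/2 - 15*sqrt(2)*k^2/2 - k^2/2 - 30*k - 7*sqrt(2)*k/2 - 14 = (k + 1/2)*(k + 7)*(k - 2*sqrt(2))*(k + sqrt(2))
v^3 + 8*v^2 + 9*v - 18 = (v - 1)*(v + 3)*(v + 6)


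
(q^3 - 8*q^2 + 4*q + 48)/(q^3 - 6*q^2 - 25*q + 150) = (q^2 - 2*q - 8)/(q^2 - 25)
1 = 1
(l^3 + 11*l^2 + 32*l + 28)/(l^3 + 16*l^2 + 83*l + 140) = (l^2 + 4*l + 4)/(l^2 + 9*l + 20)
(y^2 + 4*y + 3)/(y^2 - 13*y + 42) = (y^2 + 4*y + 3)/(y^2 - 13*y + 42)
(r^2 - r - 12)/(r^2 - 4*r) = (r + 3)/r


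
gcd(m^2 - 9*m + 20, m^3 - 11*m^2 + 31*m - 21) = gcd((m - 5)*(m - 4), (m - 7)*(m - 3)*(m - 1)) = 1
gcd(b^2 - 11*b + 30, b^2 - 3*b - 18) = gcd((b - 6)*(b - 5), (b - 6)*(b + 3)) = b - 6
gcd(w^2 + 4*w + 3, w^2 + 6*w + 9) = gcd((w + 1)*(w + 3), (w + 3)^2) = w + 3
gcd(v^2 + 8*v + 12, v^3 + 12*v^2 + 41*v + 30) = v + 6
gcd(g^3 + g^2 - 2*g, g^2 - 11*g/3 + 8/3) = g - 1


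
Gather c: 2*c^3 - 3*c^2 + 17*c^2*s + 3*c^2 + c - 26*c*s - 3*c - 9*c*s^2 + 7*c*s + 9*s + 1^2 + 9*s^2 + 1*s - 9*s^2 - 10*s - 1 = 2*c^3 + 17*c^2*s + c*(-9*s^2 - 19*s - 2)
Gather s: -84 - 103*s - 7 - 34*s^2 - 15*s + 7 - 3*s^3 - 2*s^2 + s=-3*s^3 - 36*s^2 - 117*s - 84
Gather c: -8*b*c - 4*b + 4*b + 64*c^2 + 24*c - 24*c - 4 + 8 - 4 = -8*b*c + 64*c^2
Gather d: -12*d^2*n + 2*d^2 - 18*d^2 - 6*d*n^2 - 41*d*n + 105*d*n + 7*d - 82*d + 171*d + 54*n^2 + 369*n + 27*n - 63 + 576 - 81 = d^2*(-12*n - 16) + d*(-6*n^2 + 64*n + 96) + 54*n^2 + 396*n + 432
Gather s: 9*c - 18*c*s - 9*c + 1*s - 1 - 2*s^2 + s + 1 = -2*s^2 + s*(2 - 18*c)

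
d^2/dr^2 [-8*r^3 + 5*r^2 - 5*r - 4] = 10 - 48*r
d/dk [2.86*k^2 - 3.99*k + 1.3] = 5.72*k - 3.99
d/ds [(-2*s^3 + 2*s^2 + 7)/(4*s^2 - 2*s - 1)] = 2*(-4*s^4 + 4*s^3 + s^2 - 30*s + 7)/(16*s^4 - 16*s^3 - 4*s^2 + 4*s + 1)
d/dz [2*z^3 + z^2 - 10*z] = 6*z^2 + 2*z - 10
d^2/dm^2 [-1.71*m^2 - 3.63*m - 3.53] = -3.42000000000000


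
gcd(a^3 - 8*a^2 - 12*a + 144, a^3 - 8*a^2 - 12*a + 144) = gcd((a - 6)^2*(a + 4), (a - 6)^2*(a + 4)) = a^3 - 8*a^2 - 12*a + 144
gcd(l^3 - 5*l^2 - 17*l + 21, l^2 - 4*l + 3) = l - 1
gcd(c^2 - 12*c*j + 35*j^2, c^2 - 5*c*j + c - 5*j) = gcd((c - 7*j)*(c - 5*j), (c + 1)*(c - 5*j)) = c - 5*j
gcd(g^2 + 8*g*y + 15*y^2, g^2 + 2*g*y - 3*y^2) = g + 3*y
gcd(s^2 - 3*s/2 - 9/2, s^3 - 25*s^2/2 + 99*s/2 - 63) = s - 3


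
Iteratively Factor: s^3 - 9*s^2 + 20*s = (s)*(s^2 - 9*s + 20) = s*(s - 4)*(s - 5)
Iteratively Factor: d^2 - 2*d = (d - 2)*(d)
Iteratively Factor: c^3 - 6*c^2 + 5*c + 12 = (c + 1)*(c^2 - 7*c + 12) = (c - 4)*(c + 1)*(c - 3)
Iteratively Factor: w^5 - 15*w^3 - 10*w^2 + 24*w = (w + 2)*(w^4 - 2*w^3 - 11*w^2 + 12*w) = (w - 1)*(w + 2)*(w^3 - w^2 - 12*w) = (w - 1)*(w + 2)*(w + 3)*(w^2 - 4*w) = w*(w - 1)*(w + 2)*(w + 3)*(w - 4)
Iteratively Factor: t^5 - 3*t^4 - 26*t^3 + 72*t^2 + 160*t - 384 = (t - 2)*(t^4 - t^3 - 28*t^2 + 16*t + 192) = (t - 4)*(t - 2)*(t^3 + 3*t^2 - 16*t - 48) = (t - 4)*(t - 2)*(t + 3)*(t^2 - 16) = (t - 4)*(t - 2)*(t + 3)*(t + 4)*(t - 4)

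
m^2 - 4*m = m*(m - 4)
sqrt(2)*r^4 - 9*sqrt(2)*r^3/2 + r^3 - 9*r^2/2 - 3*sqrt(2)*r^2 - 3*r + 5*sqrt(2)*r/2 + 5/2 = (r - 5)*(r - 1/2)*(r + sqrt(2)/2)*(sqrt(2)*r + sqrt(2))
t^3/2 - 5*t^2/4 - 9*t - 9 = (t/2 + 1)*(t - 6)*(t + 3/2)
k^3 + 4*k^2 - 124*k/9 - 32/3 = (k - 8/3)*(k + 2/3)*(k + 6)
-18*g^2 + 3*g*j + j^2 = (-3*g + j)*(6*g + j)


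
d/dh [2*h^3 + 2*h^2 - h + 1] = 6*h^2 + 4*h - 1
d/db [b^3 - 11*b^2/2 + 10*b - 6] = 3*b^2 - 11*b + 10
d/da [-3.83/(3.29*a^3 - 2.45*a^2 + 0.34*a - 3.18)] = (37.8021*a^2 - 18.767*a + 1.3022)/(3.29*a^3 - 2.45*a^2 + 0.34*a - 3.18)^2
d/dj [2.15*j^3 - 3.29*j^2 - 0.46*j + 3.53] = 6.45*j^2 - 6.58*j - 0.46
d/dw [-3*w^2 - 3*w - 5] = -6*w - 3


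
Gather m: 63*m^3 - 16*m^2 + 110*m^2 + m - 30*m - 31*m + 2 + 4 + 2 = 63*m^3 + 94*m^2 - 60*m + 8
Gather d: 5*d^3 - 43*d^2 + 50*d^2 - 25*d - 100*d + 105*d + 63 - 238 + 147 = 5*d^3 + 7*d^2 - 20*d - 28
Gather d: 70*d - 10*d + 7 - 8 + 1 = 60*d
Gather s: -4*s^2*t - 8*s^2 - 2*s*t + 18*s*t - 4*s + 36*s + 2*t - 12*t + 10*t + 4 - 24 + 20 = s^2*(-4*t - 8) + s*(16*t + 32)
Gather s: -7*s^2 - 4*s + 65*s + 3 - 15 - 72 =-7*s^2 + 61*s - 84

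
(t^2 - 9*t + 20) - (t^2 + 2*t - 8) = 28 - 11*t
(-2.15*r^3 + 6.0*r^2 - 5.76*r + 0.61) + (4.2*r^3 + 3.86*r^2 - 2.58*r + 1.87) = 2.05*r^3 + 9.86*r^2 - 8.34*r + 2.48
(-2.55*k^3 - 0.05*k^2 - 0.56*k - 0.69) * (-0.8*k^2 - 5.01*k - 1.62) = 2.04*k^5 + 12.8155*k^4 + 4.8295*k^3 + 3.4386*k^2 + 4.3641*k + 1.1178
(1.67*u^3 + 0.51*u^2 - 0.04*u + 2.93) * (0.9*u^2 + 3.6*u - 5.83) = 1.503*u^5 + 6.471*u^4 - 7.9361*u^3 - 0.4803*u^2 + 10.7812*u - 17.0819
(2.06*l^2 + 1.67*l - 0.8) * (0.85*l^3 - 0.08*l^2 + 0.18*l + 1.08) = 1.751*l^5 + 1.2547*l^4 - 0.4428*l^3 + 2.5894*l^2 + 1.6596*l - 0.864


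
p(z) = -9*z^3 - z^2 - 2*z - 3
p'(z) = -27*z^2 - 2*z - 2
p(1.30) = -27.06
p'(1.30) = -50.23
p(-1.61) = 35.19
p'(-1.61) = -68.77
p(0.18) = -3.44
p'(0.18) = -3.23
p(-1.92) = 60.85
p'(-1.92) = -97.69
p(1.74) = -56.92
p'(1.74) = -87.23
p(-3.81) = 487.86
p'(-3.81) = -386.31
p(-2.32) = 108.64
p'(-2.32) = -142.68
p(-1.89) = 57.97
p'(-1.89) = -94.67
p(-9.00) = 6495.00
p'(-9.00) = -2171.00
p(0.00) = -3.00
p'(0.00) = -2.00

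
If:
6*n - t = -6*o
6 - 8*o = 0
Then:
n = t/6 - 3/4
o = 3/4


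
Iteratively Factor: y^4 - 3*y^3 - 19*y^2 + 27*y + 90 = (y - 5)*(y^3 + 2*y^2 - 9*y - 18) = (y - 5)*(y + 3)*(y^2 - y - 6) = (y - 5)*(y + 2)*(y + 3)*(y - 3)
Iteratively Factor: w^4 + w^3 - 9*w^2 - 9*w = (w)*(w^3 + w^2 - 9*w - 9) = w*(w + 1)*(w^2 - 9) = w*(w - 3)*(w + 1)*(w + 3)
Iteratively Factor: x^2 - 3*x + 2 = (x - 1)*(x - 2)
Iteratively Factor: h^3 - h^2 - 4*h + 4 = (h + 2)*(h^2 - 3*h + 2) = (h - 1)*(h + 2)*(h - 2)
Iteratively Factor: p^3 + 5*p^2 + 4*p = (p)*(p^2 + 5*p + 4) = p*(p + 1)*(p + 4)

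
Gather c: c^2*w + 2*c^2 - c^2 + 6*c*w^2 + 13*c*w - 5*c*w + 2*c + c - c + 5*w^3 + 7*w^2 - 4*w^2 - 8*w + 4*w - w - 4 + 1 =c^2*(w + 1) + c*(6*w^2 + 8*w + 2) + 5*w^3 + 3*w^2 - 5*w - 3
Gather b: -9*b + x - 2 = -9*b + x - 2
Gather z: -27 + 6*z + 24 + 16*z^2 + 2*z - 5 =16*z^2 + 8*z - 8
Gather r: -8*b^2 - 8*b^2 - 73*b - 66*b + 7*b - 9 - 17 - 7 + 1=-16*b^2 - 132*b - 32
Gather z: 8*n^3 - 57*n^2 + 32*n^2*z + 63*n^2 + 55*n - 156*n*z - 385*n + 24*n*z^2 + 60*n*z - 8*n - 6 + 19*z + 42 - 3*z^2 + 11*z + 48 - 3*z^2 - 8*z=8*n^3 + 6*n^2 - 338*n + z^2*(24*n - 6) + z*(32*n^2 - 96*n + 22) + 84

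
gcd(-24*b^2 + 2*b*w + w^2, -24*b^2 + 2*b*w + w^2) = -24*b^2 + 2*b*w + w^2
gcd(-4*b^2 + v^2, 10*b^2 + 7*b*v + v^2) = 2*b + v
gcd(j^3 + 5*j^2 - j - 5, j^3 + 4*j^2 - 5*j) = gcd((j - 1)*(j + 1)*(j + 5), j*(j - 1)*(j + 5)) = j^2 + 4*j - 5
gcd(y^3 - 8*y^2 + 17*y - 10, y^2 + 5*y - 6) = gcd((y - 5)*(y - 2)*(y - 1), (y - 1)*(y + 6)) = y - 1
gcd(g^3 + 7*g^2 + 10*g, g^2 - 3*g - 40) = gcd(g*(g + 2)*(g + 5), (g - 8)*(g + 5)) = g + 5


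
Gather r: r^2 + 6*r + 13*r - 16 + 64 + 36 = r^2 + 19*r + 84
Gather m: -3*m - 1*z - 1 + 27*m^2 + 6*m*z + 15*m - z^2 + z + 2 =27*m^2 + m*(6*z + 12) - z^2 + 1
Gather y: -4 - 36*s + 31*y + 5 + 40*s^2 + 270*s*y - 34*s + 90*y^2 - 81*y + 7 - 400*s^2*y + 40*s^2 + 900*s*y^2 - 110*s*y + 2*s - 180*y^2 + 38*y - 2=80*s^2 - 68*s + y^2*(900*s - 90) + y*(-400*s^2 + 160*s - 12) + 6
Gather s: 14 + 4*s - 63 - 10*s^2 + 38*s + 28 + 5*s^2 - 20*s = -5*s^2 + 22*s - 21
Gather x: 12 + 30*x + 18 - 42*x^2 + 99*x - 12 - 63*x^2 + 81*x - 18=-105*x^2 + 210*x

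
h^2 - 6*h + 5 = (h - 5)*(h - 1)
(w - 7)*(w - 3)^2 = w^3 - 13*w^2 + 51*w - 63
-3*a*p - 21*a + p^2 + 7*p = (-3*a + p)*(p + 7)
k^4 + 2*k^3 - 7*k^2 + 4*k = k*(k - 1)^2*(k + 4)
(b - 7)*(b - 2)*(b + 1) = b^3 - 8*b^2 + 5*b + 14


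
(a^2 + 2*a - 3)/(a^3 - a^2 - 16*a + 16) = (a + 3)/(a^2 - 16)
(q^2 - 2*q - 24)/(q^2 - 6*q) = (q + 4)/q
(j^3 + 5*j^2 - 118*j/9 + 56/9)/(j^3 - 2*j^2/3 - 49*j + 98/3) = (j - 4/3)/(j - 7)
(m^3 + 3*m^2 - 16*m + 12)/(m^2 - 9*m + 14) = (m^2 + 5*m - 6)/(m - 7)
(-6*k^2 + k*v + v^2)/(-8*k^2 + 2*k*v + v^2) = (3*k + v)/(4*k + v)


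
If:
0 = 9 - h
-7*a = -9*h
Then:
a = 81/7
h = 9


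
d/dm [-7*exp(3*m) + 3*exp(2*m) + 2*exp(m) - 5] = (-21*exp(2*m) + 6*exp(m) + 2)*exp(m)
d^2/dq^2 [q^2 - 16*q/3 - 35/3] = 2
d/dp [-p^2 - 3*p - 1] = -2*p - 3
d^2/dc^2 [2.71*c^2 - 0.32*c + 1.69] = 5.42000000000000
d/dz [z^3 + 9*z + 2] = 3*z^2 + 9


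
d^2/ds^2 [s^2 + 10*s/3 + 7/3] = 2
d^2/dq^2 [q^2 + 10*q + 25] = 2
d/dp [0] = 0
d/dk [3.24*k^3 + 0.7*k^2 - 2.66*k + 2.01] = 9.72*k^2 + 1.4*k - 2.66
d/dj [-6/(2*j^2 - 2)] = 6*j/(j^2 - 1)^2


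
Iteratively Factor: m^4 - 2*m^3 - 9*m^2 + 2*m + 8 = (m - 4)*(m^3 + 2*m^2 - m - 2) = (m - 4)*(m + 1)*(m^2 + m - 2) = (m - 4)*(m - 1)*(m + 1)*(m + 2)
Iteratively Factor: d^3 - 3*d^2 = (d)*(d^2 - 3*d) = d*(d - 3)*(d)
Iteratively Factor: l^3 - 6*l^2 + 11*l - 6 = (l - 2)*(l^2 - 4*l + 3) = (l - 3)*(l - 2)*(l - 1)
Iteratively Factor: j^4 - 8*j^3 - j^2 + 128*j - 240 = (j - 5)*(j^3 - 3*j^2 - 16*j + 48) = (j - 5)*(j - 4)*(j^2 + j - 12) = (j - 5)*(j - 4)*(j - 3)*(j + 4)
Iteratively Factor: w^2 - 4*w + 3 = (w - 3)*(w - 1)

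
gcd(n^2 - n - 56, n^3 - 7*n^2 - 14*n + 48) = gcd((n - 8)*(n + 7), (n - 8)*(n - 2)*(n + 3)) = n - 8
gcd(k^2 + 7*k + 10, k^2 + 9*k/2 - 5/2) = k + 5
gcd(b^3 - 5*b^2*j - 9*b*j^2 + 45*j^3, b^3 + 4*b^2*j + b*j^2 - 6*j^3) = b + 3*j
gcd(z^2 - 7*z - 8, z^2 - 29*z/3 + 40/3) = z - 8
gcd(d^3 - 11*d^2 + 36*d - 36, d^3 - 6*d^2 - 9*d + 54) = d^2 - 9*d + 18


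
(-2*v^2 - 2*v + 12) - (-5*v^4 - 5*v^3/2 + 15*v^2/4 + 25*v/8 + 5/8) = 5*v^4 + 5*v^3/2 - 23*v^2/4 - 41*v/8 + 91/8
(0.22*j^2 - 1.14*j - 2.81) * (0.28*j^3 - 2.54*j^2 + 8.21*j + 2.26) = 0.0616*j^5 - 0.878*j^4 + 3.915*j^3 - 1.7248*j^2 - 25.6465*j - 6.3506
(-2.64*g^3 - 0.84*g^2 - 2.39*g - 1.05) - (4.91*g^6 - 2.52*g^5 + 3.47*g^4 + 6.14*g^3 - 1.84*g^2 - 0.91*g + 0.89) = -4.91*g^6 + 2.52*g^5 - 3.47*g^4 - 8.78*g^3 + 1.0*g^2 - 1.48*g - 1.94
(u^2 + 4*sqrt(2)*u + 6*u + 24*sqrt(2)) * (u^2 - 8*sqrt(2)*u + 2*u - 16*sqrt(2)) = u^4 - 4*sqrt(2)*u^3 + 8*u^3 - 52*u^2 - 32*sqrt(2)*u^2 - 512*u - 48*sqrt(2)*u - 768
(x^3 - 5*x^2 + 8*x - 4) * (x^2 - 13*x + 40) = x^5 - 18*x^4 + 113*x^3 - 308*x^2 + 372*x - 160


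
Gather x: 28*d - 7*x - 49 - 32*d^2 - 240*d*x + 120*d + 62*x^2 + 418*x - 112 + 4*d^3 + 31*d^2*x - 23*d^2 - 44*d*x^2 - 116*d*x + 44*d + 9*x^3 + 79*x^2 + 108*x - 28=4*d^3 - 55*d^2 + 192*d + 9*x^3 + x^2*(141 - 44*d) + x*(31*d^2 - 356*d + 519) - 189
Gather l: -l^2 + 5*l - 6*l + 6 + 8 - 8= -l^2 - l + 6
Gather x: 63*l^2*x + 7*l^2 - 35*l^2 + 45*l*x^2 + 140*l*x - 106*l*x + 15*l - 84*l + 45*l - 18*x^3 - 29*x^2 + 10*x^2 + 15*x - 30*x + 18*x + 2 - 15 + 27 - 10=-28*l^2 - 24*l - 18*x^3 + x^2*(45*l - 19) + x*(63*l^2 + 34*l + 3) + 4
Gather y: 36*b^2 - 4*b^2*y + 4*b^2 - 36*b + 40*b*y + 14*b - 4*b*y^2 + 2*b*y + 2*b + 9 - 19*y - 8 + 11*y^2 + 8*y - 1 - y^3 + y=40*b^2 - 20*b - y^3 + y^2*(11 - 4*b) + y*(-4*b^2 + 42*b - 10)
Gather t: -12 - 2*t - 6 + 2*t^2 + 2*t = 2*t^2 - 18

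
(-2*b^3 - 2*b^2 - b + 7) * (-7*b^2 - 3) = 14*b^5 + 14*b^4 + 13*b^3 - 43*b^2 + 3*b - 21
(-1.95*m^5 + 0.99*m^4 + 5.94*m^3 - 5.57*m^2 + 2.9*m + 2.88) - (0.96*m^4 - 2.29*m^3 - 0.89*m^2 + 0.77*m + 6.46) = -1.95*m^5 + 0.03*m^4 + 8.23*m^3 - 4.68*m^2 + 2.13*m - 3.58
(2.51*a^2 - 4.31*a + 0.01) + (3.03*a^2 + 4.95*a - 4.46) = 5.54*a^2 + 0.640000000000001*a - 4.45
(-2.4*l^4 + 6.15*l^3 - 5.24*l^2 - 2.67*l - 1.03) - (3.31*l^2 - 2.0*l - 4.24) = -2.4*l^4 + 6.15*l^3 - 8.55*l^2 - 0.67*l + 3.21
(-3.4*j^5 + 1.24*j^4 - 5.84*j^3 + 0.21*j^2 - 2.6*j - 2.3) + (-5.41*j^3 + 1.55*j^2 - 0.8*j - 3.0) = -3.4*j^5 + 1.24*j^4 - 11.25*j^3 + 1.76*j^2 - 3.4*j - 5.3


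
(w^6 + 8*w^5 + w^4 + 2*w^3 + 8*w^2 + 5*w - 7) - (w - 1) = w^6 + 8*w^5 + w^4 + 2*w^3 + 8*w^2 + 4*w - 6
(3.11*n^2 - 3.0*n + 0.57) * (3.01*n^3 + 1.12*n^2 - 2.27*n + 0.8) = 9.3611*n^5 - 5.5468*n^4 - 8.704*n^3 + 9.9364*n^2 - 3.6939*n + 0.456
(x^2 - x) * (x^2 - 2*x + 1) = x^4 - 3*x^3 + 3*x^2 - x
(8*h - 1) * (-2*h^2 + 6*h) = -16*h^3 + 50*h^2 - 6*h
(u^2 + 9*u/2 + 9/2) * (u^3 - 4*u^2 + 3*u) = u^5 + u^4/2 - 21*u^3/2 - 9*u^2/2 + 27*u/2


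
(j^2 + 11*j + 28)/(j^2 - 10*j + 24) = (j^2 + 11*j + 28)/(j^2 - 10*j + 24)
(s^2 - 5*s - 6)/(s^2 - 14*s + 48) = (s + 1)/(s - 8)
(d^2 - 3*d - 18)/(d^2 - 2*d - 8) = (-d^2 + 3*d + 18)/(-d^2 + 2*d + 8)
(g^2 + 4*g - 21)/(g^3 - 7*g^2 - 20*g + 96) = (g + 7)/(g^2 - 4*g - 32)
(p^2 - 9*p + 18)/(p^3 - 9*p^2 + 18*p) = 1/p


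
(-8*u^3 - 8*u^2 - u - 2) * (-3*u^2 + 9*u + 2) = 24*u^5 - 48*u^4 - 85*u^3 - 19*u^2 - 20*u - 4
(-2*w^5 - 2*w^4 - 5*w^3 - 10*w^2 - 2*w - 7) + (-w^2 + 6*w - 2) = -2*w^5 - 2*w^4 - 5*w^3 - 11*w^2 + 4*w - 9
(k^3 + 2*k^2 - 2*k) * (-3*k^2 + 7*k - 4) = -3*k^5 + k^4 + 16*k^3 - 22*k^2 + 8*k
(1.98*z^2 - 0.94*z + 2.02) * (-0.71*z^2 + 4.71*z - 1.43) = -1.4058*z^4 + 9.9932*z^3 - 8.693*z^2 + 10.8584*z - 2.8886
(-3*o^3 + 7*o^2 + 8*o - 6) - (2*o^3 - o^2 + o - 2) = -5*o^3 + 8*o^2 + 7*o - 4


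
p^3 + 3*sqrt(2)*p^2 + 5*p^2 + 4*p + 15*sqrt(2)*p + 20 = (p + 5)*(p + sqrt(2))*(p + 2*sqrt(2))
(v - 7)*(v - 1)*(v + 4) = v^3 - 4*v^2 - 25*v + 28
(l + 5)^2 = l^2 + 10*l + 25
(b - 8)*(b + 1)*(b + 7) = b^3 - 57*b - 56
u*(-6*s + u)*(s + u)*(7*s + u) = -42*s^3*u - 41*s^2*u^2 + 2*s*u^3 + u^4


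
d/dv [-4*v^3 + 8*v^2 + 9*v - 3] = -12*v^2 + 16*v + 9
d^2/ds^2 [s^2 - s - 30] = 2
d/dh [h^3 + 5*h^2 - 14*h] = 3*h^2 + 10*h - 14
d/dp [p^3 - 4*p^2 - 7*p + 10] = 3*p^2 - 8*p - 7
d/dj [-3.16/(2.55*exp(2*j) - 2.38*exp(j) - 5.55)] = (16.116*exp(j) - 7.5208)*exp(j)/(-2.55*exp(2*j) + 2.38*exp(j) + 5.55)^2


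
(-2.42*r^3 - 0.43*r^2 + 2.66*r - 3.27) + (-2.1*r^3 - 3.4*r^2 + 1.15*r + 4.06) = -4.52*r^3 - 3.83*r^2 + 3.81*r + 0.79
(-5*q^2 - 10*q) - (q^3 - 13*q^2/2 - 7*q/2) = -q^3 + 3*q^2/2 - 13*q/2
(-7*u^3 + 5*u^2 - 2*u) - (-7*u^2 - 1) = -7*u^3 + 12*u^2 - 2*u + 1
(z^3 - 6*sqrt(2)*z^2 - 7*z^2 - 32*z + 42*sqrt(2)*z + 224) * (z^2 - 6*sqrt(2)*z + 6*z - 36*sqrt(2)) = z^5 - 12*sqrt(2)*z^4 - z^4 - 2*z^3 + 12*sqrt(2)*z^3 - 40*z^2 + 696*sqrt(2)*z^2 - 1680*z - 192*sqrt(2)*z - 8064*sqrt(2)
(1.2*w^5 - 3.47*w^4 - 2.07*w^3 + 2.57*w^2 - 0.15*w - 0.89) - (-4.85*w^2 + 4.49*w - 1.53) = 1.2*w^5 - 3.47*w^4 - 2.07*w^3 + 7.42*w^2 - 4.64*w + 0.64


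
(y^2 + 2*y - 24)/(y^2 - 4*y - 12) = (-y^2 - 2*y + 24)/(-y^2 + 4*y + 12)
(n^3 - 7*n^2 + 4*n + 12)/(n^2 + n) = n - 8 + 12/n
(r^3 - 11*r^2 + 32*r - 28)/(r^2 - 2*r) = r - 9 + 14/r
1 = 1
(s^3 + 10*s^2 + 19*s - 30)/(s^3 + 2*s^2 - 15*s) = (s^2 + 5*s - 6)/(s*(s - 3))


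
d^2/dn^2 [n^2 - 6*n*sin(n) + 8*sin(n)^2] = 6*n*sin(n) - 32*sin(n)^2 - 12*cos(n) + 18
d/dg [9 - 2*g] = -2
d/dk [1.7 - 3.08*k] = -3.08000000000000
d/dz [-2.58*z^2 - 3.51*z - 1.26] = -5.16*z - 3.51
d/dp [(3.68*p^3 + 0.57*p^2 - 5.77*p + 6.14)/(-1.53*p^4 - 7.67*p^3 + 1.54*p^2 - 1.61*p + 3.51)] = (5.6304*p^6 + 1.74419999999999*p^5 - 16.4452*p^4 - 62.7846*p^3 + 187.9999*p^2 - 14.9098*p - 10.3673)/(2.3409*p^8 + 23.4702*p^7 + 54.1165*p^6 - 18.697*p^5 + 16.3284*p^4 - 58.8022*p^3 + 13.4029*p^2 - 11.3022*p + 12.3201)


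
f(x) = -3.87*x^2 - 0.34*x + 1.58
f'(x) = -7.74*x - 0.34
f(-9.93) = -376.64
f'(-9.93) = 76.52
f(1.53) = -8.00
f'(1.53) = -12.18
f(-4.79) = -85.59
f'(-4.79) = 36.73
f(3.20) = -39.14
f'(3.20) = -25.11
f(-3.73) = -50.99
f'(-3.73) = 28.53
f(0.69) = -0.50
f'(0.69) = -5.68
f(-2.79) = -27.60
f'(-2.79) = 21.25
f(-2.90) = -29.98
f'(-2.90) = 22.11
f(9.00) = -314.95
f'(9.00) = -70.00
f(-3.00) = -32.23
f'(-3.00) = 22.88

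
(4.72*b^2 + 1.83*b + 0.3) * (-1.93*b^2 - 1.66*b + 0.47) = -9.1096*b^4 - 11.3671*b^3 - 1.3984*b^2 + 0.3621*b + 0.141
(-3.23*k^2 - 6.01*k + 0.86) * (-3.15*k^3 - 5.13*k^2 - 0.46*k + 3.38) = 10.1745*k^5 + 35.5014*k^4 + 29.6081*k^3 - 12.5646*k^2 - 20.7094*k + 2.9068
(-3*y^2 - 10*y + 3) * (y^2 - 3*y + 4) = -3*y^4 - y^3 + 21*y^2 - 49*y + 12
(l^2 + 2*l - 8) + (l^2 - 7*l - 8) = 2*l^2 - 5*l - 16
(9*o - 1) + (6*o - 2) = 15*o - 3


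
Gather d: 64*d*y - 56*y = 64*d*y - 56*y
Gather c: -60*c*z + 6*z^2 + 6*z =-60*c*z + 6*z^2 + 6*z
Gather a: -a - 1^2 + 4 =3 - a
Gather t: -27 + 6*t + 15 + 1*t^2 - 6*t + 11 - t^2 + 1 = 0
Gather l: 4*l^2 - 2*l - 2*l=4*l^2 - 4*l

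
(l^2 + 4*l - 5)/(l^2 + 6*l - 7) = (l + 5)/(l + 7)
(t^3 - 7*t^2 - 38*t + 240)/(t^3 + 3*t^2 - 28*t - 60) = (t - 8)/(t + 2)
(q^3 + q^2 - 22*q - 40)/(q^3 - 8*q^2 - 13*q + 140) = (q + 2)/(q - 7)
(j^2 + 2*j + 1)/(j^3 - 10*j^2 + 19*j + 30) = (j + 1)/(j^2 - 11*j + 30)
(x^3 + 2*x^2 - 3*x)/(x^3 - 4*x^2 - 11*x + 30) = x*(x - 1)/(x^2 - 7*x + 10)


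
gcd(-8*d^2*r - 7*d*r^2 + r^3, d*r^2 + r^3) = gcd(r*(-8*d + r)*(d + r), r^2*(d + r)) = d*r + r^2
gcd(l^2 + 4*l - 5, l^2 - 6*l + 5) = l - 1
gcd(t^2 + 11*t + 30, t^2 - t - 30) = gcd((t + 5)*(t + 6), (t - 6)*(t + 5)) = t + 5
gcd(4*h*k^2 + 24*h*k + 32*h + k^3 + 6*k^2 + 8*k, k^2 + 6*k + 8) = k^2 + 6*k + 8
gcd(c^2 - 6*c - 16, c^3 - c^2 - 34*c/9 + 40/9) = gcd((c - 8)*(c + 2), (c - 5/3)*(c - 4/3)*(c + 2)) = c + 2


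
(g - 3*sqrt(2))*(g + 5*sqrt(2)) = g^2 + 2*sqrt(2)*g - 30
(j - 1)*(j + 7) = j^2 + 6*j - 7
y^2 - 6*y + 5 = (y - 5)*(y - 1)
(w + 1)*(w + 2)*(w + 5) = w^3 + 8*w^2 + 17*w + 10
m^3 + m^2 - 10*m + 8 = (m - 2)*(m - 1)*(m + 4)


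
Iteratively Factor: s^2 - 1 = (s - 1)*(s + 1)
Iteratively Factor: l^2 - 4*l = (l)*(l - 4)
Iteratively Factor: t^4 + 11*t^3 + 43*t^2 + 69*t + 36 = (t + 1)*(t^3 + 10*t^2 + 33*t + 36) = (t + 1)*(t + 4)*(t^2 + 6*t + 9) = (t + 1)*(t + 3)*(t + 4)*(t + 3)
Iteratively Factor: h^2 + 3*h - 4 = (h - 1)*(h + 4)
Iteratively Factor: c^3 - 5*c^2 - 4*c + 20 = (c - 2)*(c^2 - 3*c - 10) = (c - 2)*(c + 2)*(c - 5)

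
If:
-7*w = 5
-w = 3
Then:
No Solution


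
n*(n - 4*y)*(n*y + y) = n^3*y - 4*n^2*y^2 + n^2*y - 4*n*y^2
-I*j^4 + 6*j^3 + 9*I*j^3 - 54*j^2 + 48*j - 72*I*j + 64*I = (j - 8)*(j + 2*I)*(j + 4*I)*(-I*j + I)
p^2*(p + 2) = p^3 + 2*p^2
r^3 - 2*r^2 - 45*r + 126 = (r - 6)*(r - 3)*(r + 7)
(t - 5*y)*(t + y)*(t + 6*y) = t^3 + 2*t^2*y - 29*t*y^2 - 30*y^3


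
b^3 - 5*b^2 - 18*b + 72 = (b - 6)*(b - 3)*(b + 4)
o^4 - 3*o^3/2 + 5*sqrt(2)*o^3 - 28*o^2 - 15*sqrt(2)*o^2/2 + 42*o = o*(o - 3/2)*(o - 2*sqrt(2))*(o + 7*sqrt(2))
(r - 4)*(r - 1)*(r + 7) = r^3 + 2*r^2 - 31*r + 28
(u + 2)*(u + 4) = u^2 + 6*u + 8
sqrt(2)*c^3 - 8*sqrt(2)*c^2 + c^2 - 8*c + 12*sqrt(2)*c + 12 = (c - 6)*(c - 2)*(sqrt(2)*c + 1)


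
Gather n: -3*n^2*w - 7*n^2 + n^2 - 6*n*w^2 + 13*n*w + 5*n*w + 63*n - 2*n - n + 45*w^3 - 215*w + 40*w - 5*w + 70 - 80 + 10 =n^2*(-3*w - 6) + n*(-6*w^2 + 18*w + 60) + 45*w^3 - 180*w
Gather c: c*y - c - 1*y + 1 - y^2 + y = c*(y - 1) - y^2 + 1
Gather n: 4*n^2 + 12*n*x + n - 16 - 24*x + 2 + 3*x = 4*n^2 + n*(12*x + 1) - 21*x - 14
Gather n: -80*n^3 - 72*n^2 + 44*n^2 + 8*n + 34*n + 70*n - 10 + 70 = -80*n^3 - 28*n^2 + 112*n + 60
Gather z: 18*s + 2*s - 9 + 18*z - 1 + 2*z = 20*s + 20*z - 10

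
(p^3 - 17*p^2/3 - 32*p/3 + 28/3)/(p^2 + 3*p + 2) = (3*p^2 - 23*p + 14)/(3*(p + 1))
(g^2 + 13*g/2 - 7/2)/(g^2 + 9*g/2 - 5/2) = (g + 7)/(g + 5)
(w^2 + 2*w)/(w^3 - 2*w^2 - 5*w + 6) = w/(w^2 - 4*w + 3)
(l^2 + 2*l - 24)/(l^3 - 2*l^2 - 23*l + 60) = (l + 6)/(l^2 + 2*l - 15)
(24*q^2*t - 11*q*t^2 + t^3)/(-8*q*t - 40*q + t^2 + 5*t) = t*(-3*q + t)/(t + 5)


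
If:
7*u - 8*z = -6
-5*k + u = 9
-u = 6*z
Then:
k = -243/125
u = -18/25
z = 3/25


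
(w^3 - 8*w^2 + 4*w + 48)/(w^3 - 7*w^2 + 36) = (w - 4)/(w - 3)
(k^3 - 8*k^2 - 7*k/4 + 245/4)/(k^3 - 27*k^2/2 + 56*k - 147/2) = (k + 5/2)/(k - 3)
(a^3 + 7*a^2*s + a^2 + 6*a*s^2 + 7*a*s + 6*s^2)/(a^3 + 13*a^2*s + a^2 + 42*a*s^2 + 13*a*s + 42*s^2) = (a + s)/(a + 7*s)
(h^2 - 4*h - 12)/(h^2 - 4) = (h - 6)/(h - 2)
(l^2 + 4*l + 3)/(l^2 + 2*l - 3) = (l + 1)/(l - 1)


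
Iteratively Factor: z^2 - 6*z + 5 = (z - 1)*(z - 5)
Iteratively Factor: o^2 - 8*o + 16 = (o - 4)*(o - 4)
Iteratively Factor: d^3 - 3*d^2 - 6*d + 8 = (d + 2)*(d^2 - 5*d + 4) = (d - 4)*(d + 2)*(d - 1)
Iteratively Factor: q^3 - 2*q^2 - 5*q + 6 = (q + 2)*(q^2 - 4*q + 3) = (q - 3)*(q + 2)*(q - 1)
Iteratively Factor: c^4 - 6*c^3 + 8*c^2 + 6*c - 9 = (c - 1)*(c^3 - 5*c^2 + 3*c + 9) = (c - 3)*(c - 1)*(c^2 - 2*c - 3) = (c - 3)^2*(c - 1)*(c + 1)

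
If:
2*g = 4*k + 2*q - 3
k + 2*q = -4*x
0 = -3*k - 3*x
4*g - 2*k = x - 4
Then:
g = -25/26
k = 2/13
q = 3/13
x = -2/13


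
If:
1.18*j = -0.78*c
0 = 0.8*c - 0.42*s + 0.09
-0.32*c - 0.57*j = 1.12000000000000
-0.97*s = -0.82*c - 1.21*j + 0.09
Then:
No Solution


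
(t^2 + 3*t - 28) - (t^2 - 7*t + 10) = 10*t - 38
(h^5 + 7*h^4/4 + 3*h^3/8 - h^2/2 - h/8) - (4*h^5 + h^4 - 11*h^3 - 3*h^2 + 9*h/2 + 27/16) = -3*h^5 + 3*h^4/4 + 91*h^3/8 + 5*h^2/2 - 37*h/8 - 27/16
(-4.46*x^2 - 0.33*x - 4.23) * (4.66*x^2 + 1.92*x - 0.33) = -20.7836*x^4 - 10.101*x^3 - 18.8736*x^2 - 8.0127*x + 1.3959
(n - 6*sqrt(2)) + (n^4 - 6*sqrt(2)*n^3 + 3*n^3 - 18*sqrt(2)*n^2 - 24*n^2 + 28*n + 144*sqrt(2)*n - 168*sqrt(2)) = n^4 - 6*sqrt(2)*n^3 + 3*n^3 - 18*sqrt(2)*n^2 - 24*n^2 + 29*n + 144*sqrt(2)*n - 174*sqrt(2)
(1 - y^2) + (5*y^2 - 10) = 4*y^2 - 9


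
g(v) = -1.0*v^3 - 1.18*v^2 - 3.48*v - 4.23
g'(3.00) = -37.56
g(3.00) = -52.29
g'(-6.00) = -97.32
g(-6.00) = 190.17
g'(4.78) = -83.31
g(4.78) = -157.04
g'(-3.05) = -24.19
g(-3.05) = 23.78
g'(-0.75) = -3.40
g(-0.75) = -1.86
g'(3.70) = -53.28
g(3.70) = -83.91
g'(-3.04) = -24.03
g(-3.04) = 23.54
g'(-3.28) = -28.01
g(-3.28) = 29.78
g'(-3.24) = -27.33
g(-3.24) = 28.67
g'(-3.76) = -37.02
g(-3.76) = 45.33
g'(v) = -3.0*v^2 - 2.36*v - 3.48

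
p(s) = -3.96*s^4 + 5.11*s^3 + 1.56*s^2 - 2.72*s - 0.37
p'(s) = -15.84*s^3 + 15.33*s^2 + 3.12*s - 2.72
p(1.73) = -9.42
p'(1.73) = -33.46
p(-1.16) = -10.26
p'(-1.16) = 39.01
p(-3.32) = -642.26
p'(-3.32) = 735.55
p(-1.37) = -20.81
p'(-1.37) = 62.51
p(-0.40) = 0.54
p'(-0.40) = -0.50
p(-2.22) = -138.74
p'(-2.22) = 239.21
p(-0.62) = 0.11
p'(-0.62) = 5.01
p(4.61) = -1267.66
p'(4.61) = -1214.42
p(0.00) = -0.37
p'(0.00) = -2.72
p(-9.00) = -29556.28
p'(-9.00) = 12758.29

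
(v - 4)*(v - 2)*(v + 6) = v^3 - 28*v + 48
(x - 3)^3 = x^3 - 9*x^2 + 27*x - 27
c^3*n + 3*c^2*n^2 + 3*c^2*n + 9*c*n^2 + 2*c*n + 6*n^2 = (c + 2)*(c + 3*n)*(c*n + n)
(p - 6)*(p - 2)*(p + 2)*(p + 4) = p^4 - 2*p^3 - 28*p^2 + 8*p + 96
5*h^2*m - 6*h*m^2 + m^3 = m*(-5*h + m)*(-h + m)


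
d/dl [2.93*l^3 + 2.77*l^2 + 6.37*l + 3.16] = 8.79*l^2 + 5.54*l + 6.37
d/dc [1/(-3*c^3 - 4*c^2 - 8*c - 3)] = (9*c^2 + 8*c + 8)/(3*c^3 + 4*c^2 + 8*c + 3)^2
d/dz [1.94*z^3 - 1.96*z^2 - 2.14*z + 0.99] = 5.82*z^2 - 3.92*z - 2.14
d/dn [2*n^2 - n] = 4*n - 1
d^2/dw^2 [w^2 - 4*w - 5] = 2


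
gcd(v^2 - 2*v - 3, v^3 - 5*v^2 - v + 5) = v + 1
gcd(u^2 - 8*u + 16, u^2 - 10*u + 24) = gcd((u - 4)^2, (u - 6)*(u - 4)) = u - 4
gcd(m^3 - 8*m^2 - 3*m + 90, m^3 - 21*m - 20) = m - 5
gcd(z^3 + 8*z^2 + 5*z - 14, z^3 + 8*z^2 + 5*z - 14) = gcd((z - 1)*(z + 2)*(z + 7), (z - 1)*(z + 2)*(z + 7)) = z^3 + 8*z^2 + 5*z - 14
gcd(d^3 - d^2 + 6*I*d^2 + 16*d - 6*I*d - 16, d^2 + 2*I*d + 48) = d + 8*I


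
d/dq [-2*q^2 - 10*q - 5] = -4*q - 10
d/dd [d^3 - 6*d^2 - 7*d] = 3*d^2 - 12*d - 7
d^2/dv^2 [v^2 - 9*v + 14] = 2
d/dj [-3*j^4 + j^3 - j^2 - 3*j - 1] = -12*j^3 + 3*j^2 - 2*j - 3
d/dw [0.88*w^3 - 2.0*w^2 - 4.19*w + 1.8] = 2.64*w^2 - 4.0*w - 4.19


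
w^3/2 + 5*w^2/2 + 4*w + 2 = (w/2 + 1)*(w + 1)*(w + 2)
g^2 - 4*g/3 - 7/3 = (g - 7/3)*(g + 1)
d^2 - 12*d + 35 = (d - 7)*(d - 5)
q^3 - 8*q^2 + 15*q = q*(q - 5)*(q - 3)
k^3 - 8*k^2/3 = k^2*(k - 8/3)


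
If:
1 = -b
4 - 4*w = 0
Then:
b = -1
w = 1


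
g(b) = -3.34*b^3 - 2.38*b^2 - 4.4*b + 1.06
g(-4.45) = 267.83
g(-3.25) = 104.88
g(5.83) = -767.32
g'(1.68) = -40.68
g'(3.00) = -108.86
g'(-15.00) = -2187.50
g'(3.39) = -135.69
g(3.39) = -171.33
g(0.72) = -4.59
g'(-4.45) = -181.64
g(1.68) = -28.89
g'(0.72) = -13.02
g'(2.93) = -104.37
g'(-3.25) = -94.77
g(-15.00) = 10804.06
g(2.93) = -116.28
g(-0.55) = 3.32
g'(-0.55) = -4.81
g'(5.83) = -372.72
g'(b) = -10.02*b^2 - 4.76*b - 4.4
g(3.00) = -123.74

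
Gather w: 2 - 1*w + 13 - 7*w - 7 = 8 - 8*w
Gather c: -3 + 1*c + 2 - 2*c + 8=7 - c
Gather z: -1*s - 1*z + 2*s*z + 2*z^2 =-s + 2*z^2 + z*(2*s - 1)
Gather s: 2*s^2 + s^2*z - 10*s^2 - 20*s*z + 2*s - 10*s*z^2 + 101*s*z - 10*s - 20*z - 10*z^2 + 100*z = s^2*(z - 8) + s*(-10*z^2 + 81*z - 8) - 10*z^2 + 80*z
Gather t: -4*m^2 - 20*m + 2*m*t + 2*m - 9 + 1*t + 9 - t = -4*m^2 + 2*m*t - 18*m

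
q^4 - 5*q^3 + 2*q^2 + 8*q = q*(q - 4)*(q - 2)*(q + 1)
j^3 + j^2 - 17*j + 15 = (j - 3)*(j - 1)*(j + 5)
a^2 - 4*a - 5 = (a - 5)*(a + 1)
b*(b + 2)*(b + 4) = b^3 + 6*b^2 + 8*b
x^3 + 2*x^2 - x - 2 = (x - 1)*(x + 1)*(x + 2)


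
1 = 1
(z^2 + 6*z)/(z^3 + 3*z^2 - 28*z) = (z + 6)/(z^2 + 3*z - 28)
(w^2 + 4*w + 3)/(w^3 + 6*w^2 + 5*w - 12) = (w + 1)/(w^2 + 3*w - 4)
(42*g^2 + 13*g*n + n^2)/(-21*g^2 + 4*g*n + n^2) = (-6*g - n)/(3*g - n)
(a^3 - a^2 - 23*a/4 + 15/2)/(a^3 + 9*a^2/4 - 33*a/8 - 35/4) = 2*(2*a - 3)/(4*a + 7)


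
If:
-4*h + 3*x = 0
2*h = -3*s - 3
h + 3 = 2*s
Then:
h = -15/7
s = 3/7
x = -20/7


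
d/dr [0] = 0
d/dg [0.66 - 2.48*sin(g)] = -2.48*cos(g)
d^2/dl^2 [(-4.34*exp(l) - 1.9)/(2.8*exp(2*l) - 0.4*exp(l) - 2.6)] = (-34.0256*exp(4*l) - 64.4448*exp(3*l) - 183.1872*exp(2*l) - 51.1184*exp(l) - 27.3624)*exp(l)/(21.952*exp(6*l) - 9.408*exp(5*l) - 59.808*exp(4*l) + 17.408*exp(3*l) + 55.536*exp(2*l) - 8.112*exp(l) - 17.576)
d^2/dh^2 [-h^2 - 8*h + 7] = -2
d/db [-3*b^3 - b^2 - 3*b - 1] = -9*b^2 - 2*b - 3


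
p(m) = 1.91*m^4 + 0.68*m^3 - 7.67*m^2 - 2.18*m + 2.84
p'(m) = 7.64*m^3 + 2.04*m^2 - 15.34*m - 2.18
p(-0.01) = 2.86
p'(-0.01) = -2.03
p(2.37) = 23.90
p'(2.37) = 74.63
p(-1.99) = 1.40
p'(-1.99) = -23.78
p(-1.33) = -3.45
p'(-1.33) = 3.86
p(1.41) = -6.03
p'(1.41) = 1.66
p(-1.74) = -2.66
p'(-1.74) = -9.56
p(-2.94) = 68.37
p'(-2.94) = -133.60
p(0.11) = 2.51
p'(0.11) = -3.83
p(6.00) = 2335.88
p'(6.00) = 1629.46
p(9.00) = 12389.18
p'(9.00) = 5594.56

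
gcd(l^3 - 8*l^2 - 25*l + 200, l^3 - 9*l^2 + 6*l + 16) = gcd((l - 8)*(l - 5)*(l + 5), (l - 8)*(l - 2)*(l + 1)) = l - 8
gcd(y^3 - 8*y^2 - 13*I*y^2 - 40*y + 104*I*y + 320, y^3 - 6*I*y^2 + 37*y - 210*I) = y - 5*I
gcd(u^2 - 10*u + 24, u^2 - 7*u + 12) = u - 4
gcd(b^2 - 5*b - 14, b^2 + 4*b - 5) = 1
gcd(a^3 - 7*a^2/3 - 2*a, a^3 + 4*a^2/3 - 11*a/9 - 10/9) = a + 2/3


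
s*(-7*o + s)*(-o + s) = 7*o^2*s - 8*o*s^2 + s^3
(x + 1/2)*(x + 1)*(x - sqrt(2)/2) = x^3 - sqrt(2)*x^2/2 + 3*x^2/2 - 3*sqrt(2)*x/4 + x/2 - sqrt(2)/4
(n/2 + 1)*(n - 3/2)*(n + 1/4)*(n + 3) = n^4/2 + 15*n^3/8 - 5*n^2/16 - 75*n/16 - 9/8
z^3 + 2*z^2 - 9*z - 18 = (z - 3)*(z + 2)*(z + 3)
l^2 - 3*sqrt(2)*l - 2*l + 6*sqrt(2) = (l - 2)*(l - 3*sqrt(2))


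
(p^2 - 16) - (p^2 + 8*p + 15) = -8*p - 31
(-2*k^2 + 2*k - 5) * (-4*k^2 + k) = 8*k^4 - 10*k^3 + 22*k^2 - 5*k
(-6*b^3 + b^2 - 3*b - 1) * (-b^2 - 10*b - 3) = 6*b^5 + 59*b^4 + 11*b^3 + 28*b^2 + 19*b + 3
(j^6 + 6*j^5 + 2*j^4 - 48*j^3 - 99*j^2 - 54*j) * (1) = j^6 + 6*j^5 + 2*j^4 - 48*j^3 - 99*j^2 - 54*j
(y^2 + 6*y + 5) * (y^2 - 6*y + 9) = y^4 - 22*y^2 + 24*y + 45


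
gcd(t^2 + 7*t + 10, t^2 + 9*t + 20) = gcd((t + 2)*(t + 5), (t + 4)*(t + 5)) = t + 5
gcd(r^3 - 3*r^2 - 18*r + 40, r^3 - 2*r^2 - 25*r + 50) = r^2 - 7*r + 10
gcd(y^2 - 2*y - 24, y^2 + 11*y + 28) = y + 4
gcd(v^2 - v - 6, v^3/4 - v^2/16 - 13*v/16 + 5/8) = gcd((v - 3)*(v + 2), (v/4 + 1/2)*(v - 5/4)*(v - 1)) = v + 2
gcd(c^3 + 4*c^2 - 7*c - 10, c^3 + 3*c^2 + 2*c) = c + 1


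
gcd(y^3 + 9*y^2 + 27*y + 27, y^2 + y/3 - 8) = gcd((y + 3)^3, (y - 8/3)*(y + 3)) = y + 3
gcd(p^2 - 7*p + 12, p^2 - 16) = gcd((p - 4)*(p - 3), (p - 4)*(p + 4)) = p - 4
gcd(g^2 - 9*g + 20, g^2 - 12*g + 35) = g - 5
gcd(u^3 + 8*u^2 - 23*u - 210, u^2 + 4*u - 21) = u + 7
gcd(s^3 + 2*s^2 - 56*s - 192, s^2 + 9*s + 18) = s + 6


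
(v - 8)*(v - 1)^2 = v^3 - 10*v^2 + 17*v - 8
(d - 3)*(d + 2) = d^2 - d - 6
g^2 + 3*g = g*(g + 3)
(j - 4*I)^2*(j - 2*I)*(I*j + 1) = I*j^4 + 11*j^3 - 42*I*j^2 - 64*j + 32*I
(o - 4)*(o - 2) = o^2 - 6*o + 8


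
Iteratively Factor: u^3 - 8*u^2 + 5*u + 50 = (u + 2)*(u^2 - 10*u + 25) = (u - 5)*(u + 2)*(u - 5)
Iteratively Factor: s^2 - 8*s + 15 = (s - 3)*(s - 5)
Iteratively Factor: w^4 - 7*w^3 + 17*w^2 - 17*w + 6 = (w - 3)*(w^3 - 4*w^2 + 5*w - 2) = (w - 3)*(w - 1)*(w^2 - 3*w + 2) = (w - 3)*(w - 2)*(w - 1)*(w - 1)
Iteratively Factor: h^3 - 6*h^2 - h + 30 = (h + 2)*(h^2 - 8*h + 15) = (h - 5)*(h + 2)*(h - 3)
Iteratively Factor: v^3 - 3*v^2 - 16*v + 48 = (v + 4)*(v^2 - 7*v + 12) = (v - 3)*(v + 4)*(v - 4)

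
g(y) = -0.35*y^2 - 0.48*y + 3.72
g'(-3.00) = 1.62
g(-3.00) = 2.01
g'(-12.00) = 7.92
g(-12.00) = -40.92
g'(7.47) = -5.71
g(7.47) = -19.40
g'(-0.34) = -0.24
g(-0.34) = 3.84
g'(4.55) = -3.66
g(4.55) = -5.71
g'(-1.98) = 0.91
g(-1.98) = 3.30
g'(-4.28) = 2.52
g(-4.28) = -0.64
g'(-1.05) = 0.26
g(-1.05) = 3.84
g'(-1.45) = 0.54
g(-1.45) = 3.68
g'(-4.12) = 2.40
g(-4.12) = -0.24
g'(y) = -0.7*y - 0.48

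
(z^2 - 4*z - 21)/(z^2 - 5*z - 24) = (z - 7)/(z - 8)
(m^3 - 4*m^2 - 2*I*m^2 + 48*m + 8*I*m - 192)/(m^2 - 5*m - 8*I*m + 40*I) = (m^2 + m*(-4 + 6*I) - 24*I)/(m - 5)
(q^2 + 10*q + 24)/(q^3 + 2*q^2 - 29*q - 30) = (q + 4)/(q^2 - 4*q - 5)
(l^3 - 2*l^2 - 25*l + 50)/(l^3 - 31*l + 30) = (l^2 + 3*l - 10)/(l^2 + 5*l - 6)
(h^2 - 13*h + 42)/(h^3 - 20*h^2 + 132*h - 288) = (h - 7)/(h^2 - 14*h + 48)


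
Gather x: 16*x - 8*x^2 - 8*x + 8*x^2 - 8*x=0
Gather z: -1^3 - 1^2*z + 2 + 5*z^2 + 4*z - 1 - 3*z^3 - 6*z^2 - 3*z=-3*z^3 - z^2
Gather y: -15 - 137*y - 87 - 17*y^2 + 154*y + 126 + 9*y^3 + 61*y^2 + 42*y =9*y^3 + 44*y^2 + 59*y + 24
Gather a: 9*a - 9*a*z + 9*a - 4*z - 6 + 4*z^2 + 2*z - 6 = a*(18 - 9*z) + 4*z^2 - 2*z - 12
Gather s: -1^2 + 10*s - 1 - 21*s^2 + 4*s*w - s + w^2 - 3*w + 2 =-21*s^2 + s*(4*w + 9) + w^2 - 3*w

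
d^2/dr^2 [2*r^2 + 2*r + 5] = 4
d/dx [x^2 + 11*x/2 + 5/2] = 2*x + 11/2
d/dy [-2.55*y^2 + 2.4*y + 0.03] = 2.4 - 5.1*y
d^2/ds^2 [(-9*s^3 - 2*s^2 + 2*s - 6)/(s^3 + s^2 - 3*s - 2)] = 2*(7*s^6 - 75*s^5 - 156*s^4 - 173*s^3 - 114*s^2 - 78*s - 86)/(s^9 + 3*s^8 - 6*s^7 - 23*s^6 + 6*s^5 + 57*s^4 + 21*s^3 - 42*s^2 - 36*s - 8)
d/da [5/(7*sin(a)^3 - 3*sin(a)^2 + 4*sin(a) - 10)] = 5*(-21*sin(a)^2 + 6*sin(a) - 4)*cos(a)/(7*sin(a)^3 - 3*sin(a)^2 + 4*sin(a) - 10)^2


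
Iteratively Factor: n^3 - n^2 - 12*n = (n + 3)*(n^2 - 4*n) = (n - 4)*(n + 3)*(n)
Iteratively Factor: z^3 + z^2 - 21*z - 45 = (z + 3)*(z^2 - 2*z - 15) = (z + 3)^2*(z - 5)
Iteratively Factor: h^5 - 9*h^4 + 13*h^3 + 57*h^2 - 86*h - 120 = (h - 5)*(h^4 - 4*h^3 - 7*h^2 + 22*h + 24) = (h - 5)*(h - 4)*(h^3 - 7*h - 6) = (h - 5)*(h - 4)*(h + 2)*(h^2 - 2*h - 3) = (h - 5)*(h - 4)*(h + 1)*(h + 2)*(h - 3)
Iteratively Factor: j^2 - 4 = (j + 2)*(j - 2)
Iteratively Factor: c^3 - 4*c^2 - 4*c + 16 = (c - 4)*(c^2 - 4) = (c - 4)*(c + 2)*(c - 2)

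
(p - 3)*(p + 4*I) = p^2 - 3*p + 4*I*p - 12*I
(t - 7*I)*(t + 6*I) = t^2 - I*t + 42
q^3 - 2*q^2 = q^2*(q - 2)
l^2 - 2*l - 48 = (l - 8)*(l + 6)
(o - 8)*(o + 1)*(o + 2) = o^3 - 5*o^2 - 22*o - 16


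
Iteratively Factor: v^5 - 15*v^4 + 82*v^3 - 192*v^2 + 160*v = (v - 4)*(v^4 - 11*v^3 + 38*v^2 - 40*v) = (v - 4)^2*(v^3 - 7*v^2 + 10*v) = (v - 4)^2*(v - 2)*(v^2 - 5*v) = (v - 5)*(v - 4)^2*(v - 2)*(v)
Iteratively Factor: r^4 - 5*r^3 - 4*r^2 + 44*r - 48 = (r + 3)*(r^3 - 8*r^2 + 20*r - 16) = (r - 4)*(r + 3)*(r^2 - 4*r + 4) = (r - 4)*(r - 2)*(r + 3)*(r - 2)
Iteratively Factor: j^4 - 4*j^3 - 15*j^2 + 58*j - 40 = (j - 5)*(j^3 + j^2 - 10*j + 8) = (j - 5)*(j - 1)*(j^2 + 2*j - 8) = (j - 5)*(j - 2)*(j - 1)*(j + 4)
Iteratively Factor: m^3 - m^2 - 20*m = (m + 4)*(m^2 - 5*m) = m*(m + 4)*(m - 5)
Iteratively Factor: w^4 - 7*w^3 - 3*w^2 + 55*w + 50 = (w - 5)*(w^3 - 2*w^2 - 13*w - 10) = (w - 5)*(w + 1)*(w^2 - 3*w - 10) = (w - 5)^2*(w + 1)*(w + 2)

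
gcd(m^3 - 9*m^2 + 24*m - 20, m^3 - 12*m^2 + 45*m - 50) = m^2 - 7*m + 10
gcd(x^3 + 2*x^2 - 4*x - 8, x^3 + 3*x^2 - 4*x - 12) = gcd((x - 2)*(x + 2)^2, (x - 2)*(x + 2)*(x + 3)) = x^2 - 4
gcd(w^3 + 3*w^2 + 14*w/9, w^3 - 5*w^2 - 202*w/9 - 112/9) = w^2 + 3*w + 14/9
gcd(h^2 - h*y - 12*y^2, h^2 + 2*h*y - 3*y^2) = h + 3*y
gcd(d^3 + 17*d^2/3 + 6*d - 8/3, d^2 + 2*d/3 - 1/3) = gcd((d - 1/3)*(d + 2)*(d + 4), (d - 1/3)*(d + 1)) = d - 1/3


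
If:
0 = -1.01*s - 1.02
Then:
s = -1.01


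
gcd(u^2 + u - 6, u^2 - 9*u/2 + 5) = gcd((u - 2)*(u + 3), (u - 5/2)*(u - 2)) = u - 2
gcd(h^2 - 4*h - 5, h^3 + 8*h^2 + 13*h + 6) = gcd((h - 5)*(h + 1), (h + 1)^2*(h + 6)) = h + 1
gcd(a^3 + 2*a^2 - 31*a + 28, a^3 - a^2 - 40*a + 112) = a^2 + 3*a - 28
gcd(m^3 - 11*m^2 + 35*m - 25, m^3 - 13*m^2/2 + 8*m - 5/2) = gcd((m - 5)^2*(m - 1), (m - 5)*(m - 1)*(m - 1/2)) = m^2 - 6*m + 5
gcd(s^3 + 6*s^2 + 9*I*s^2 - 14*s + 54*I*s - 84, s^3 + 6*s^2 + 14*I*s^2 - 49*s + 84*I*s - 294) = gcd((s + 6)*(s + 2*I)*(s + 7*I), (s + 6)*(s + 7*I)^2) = s^2 + s*(6 + 7*I) + 42*I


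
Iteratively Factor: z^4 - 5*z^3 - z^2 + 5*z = (z - 1)*(z^3 - 4*z^2 - 5*z) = (z - 1)*(z + 1)*(z^2 - 5*z) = z*(z - 1)*(z + 1)*(z - 5)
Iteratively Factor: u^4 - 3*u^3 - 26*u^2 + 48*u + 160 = (u + 2)*(u^3 - 5*u^2 - 16*u + 80) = (u + 2)*(u + 4)*(u^2 - 9*u + 20) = (u - 4)*(u + 2)*(u + 4)*(u - 5)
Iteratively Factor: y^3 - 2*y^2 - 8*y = (y + 2)*(y^2 - 4*y) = (y - 4)*(y + 2)*(y)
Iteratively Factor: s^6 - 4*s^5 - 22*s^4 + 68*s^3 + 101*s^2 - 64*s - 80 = (s - 1)*(s^5 - 3*s^4 - 25*s^3 + 43*s^2 + 144*s + 80) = (s - 1)*(s + 1)*(s^4 - 4*s^3 - 21*s^2 + 64*s + 80) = (s - 1)*(s + 1)*(s + 4)*(s^3 - 8*s^2 + 11*s + 20) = (s - 1)*(s + 1)^2*(s + 4)*(s^2 - 9*s + 20) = (s - 4)*(s - 1)*(s + 1)^2*(s + 4)*(s - 5)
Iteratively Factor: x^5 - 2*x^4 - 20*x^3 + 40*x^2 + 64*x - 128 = (x + 2)*(x^4 - 4*x^3 - 12*x^2 + 64*x - 64) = (x - 4)*(x + 2)*(x^3 - 12*x + 16) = (x - 4)*(x - 2)*(x + 2)*(x^2 + 2*x - 8) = (x - 4)*(x - 2)*(x + 2)*(x + 4)*(x - 2)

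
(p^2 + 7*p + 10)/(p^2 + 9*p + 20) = (p + 2)/(p + 4)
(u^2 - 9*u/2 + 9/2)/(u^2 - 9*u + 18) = (u - 3/2)/(u - 6)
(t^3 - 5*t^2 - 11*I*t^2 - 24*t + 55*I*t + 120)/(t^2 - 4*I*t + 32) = (t^2 - t*(5 + 3*I) + 15*I)/(t + 4*I)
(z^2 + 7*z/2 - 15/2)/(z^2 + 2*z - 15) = (z - 3/2)/(z - 3)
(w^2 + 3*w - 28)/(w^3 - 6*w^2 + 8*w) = (w + 7)/(w*(w - 2))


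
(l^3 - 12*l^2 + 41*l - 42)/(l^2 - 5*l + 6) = l - 7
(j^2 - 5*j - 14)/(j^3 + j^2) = (j^2 - 5*j - 14)/(j^2*(j + 1))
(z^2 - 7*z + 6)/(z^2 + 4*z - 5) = (z - 6)/(z + 5)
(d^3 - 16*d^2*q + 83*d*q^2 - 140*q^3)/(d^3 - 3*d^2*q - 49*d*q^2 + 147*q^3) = (-d^2 + 9*d*q - 20*q^2)/(-d^2 - 4*d*q + 21*q^2)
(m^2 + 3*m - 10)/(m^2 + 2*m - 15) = (m - 2)/(m - 3)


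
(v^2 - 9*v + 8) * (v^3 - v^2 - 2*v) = v^5 - 10*v^4 + 15*v^3 + 10*v^2 - 16*v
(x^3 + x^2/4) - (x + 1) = x^3 + x^2/4 - x - 1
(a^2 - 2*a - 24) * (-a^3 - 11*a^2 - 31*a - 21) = -a^5 - 9*a^4 + 15*a^3 + 305*a^2 + 786*a + 504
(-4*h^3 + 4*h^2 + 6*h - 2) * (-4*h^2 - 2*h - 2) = 16*h^5 - 8*h^4 - 24*h^3 - 12*h^2 - 8*h + 4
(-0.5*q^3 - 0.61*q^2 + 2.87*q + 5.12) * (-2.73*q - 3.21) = 1.365*q^4 + 3.2703*q^3 - 5.877*q^2 - 23.1903*q - 16.4352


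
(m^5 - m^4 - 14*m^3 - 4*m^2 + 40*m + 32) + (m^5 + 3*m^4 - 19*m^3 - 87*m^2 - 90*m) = 2*m^5 + 2*m^4 - 33*m^3 - 91*m^2 - 50*m + 32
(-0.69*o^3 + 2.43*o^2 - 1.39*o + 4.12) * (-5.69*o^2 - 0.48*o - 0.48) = 3.9261*o^5 - 13.4955*o^4 + 7.0739*o^3 - 23.942*o^2 - 1.3104*o - 1.9776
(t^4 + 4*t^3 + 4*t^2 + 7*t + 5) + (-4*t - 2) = t^4 + 4*t^3 + 4*t^2 + 3*t + 3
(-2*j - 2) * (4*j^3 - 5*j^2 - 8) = -8*j^4 + 2*j^3 + 10*j^2 + 16*j + 16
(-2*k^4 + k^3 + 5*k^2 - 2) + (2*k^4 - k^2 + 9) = k^3 + 4*k^2 + 7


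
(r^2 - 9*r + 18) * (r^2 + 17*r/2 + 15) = r^4 - r^3/2 - 87*r^2/2 + 18*r + 270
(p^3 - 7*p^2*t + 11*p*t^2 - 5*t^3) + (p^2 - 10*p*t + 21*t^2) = p^3 - 7*p^2*t + p^2 + 11*p*t^2 - 10*p*t - 5*t^3 + 21*t^2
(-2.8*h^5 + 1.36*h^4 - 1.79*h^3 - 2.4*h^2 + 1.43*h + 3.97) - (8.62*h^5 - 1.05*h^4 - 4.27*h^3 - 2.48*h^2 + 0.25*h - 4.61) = -11.42*h^5 + 2.41*h^4 + 2.48*h^3 + 0.0800000000000001*h^2 + 1.18*h + 8.58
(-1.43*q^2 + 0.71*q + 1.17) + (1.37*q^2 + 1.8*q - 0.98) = -0.0599999999999998*q^2 + 2.51*q + 0.19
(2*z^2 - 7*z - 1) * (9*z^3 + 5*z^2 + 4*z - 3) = 18*z^5 - 53*z^4 - 36*z^3 - 39*z^2 + 17*z + 3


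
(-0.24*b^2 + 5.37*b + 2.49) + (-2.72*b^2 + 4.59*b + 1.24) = -2.96*b^2 + 9.96*b + 3.73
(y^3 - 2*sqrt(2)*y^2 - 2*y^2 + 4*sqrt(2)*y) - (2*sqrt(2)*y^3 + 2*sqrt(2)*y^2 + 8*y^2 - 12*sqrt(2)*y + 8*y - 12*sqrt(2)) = -2*sqrt(2)*y^3 + y^3 - 10*y^2 - 4*sqrt(2)*y^2 - 8*y + 16*sqrt(2)*y + 12*sqrt(2)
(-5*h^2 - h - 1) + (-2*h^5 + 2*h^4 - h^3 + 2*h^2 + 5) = -2*h^5 + 2*h^4 - h^3 - 3*h^2 - h + 4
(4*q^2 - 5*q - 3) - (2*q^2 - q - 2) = 2*q^2 - 4*q - 1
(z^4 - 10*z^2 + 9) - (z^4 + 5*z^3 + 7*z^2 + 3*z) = -5*z^3 - 17*z^2 - 3*z + 9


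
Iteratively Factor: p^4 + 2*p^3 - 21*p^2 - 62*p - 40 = (p + 1)*(p^3 + p^2 - 22*p - 40) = (p + 1)*(p + 2)*(p^2 - p - 20) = (p + 1)*(p + 2)*(p + 4)*(p - 5)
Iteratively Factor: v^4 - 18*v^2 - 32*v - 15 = (v + 1)*(v^3 - v^2 - 17*v - 15) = (v + 1)*(v + 3)*(v^2 - 4*v - 5) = (v - 5)*(v + 1)*(v + 3)*(v + 1)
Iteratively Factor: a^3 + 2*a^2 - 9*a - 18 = (a + 3)*(a^2 - a - 6) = (a + 2)*(a + 3)*(a - 3)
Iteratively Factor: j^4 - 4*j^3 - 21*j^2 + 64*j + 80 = (j + 4)*(j^3 - 8*j^2 + 11*j + 20) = (j - 4)*(j + 4)*(j^2 - 4*j - 5) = (j - 5)*(j - 4)*(j + 4)*(j + 1)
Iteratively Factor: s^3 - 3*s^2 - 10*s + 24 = (s - 4)*(s^2 + s - 6) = (s - 4)*(s - 2)*(s + 3)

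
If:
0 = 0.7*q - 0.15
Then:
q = 0.21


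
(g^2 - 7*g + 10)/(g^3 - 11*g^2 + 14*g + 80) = (g - 2)/(g^2 - 6*g - 16)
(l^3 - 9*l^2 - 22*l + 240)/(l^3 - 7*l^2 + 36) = (l^2 - 3*l - 40)/(l^2 - l - 6)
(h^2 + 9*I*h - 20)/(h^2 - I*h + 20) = (h + 5*I)/(h - 5*I)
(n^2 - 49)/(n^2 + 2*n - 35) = (n - 7)/(n - 5)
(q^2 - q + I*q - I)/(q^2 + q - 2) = (q + I)/(q + 2)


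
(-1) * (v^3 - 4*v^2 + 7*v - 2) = -v^3 + 4*v^2 - 7*v + 2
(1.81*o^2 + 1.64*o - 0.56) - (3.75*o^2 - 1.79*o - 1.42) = -1.94*o^2 + 3.43*o + 0.86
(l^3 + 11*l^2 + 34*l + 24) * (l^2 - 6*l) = l^5 + 5*l^4 - 32*l^3 - 180*l^2 - 144*l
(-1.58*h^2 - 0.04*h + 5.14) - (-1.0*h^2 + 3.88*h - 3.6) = -0.58*h^2 - 3.92*h + 8.74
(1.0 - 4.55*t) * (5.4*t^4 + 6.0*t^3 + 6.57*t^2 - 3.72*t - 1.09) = -24.57*t^5 - 21.9*t^4 - 23.8935*t^3 + 23.496*t^2 + 1.2395*t - 1.09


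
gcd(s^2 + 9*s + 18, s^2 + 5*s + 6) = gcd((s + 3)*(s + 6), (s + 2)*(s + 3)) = s + 3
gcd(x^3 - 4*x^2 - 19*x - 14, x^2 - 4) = x + 2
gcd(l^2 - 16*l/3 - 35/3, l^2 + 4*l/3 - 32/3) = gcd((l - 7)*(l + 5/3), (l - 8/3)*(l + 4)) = 1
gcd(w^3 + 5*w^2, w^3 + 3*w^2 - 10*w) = w^2 + 5*w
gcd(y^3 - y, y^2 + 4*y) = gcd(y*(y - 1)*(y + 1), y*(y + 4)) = y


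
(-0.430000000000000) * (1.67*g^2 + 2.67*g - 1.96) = -0.7181*g^2 - 1.1481*g + 0.8428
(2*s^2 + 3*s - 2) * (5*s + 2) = 10*s^3 + 19*s^2 - 4*s - 4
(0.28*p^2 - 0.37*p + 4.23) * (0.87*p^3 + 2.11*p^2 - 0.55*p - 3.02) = 0.2436*p^5 + 0.2689*p^4 + 2.7454*p^3 + 8.2832*p^2 - 1.2091*p - 12.7746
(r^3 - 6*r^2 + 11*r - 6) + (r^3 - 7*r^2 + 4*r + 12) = 2*r^3 - 13*r^2 + 15*r + 6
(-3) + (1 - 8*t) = -8*t - 2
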